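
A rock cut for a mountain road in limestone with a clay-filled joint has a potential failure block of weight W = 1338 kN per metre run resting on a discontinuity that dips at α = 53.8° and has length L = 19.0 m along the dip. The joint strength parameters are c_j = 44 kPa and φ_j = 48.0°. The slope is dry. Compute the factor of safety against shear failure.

Resolving the block weight along and normal to the plane and applying the Mohr–Coulomb strength on the joint:
N' = W cosα = 1338·cos53.8° = 790.2 kN/m
Driving force T = W sinα = 1338·sin53.8° = 1079.7 kN/m
Resisting force R = c_j·L + N'·tanφ_j = 44·19.0 + 790.2·tan48.0° = 836.0 + 877.6 = 1713.6 kN/m
FS = R / T = 1713.6 / 1079.7 = 1.587

FS = 1.59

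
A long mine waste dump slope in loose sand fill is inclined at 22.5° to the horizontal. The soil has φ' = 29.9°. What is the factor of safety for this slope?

For a dry cohesionless infinite slope the factor of safety is FS = tanφ' / tanβ.
FS = tan29.9° / tan22.5° = 0.5750 / 0.4142 = 1.388

FS = 1.39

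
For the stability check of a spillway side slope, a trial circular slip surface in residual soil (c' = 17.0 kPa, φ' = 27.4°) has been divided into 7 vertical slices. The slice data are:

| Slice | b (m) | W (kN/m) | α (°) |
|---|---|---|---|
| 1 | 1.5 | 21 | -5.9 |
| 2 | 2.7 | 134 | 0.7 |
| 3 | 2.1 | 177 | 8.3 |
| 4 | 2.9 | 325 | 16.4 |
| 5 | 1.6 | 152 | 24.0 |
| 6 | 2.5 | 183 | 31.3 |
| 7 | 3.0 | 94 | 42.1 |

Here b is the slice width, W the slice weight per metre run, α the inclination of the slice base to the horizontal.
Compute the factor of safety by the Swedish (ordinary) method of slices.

Ordinary method of slices: FS = Σ[c'·Δl_i + (W_i cosα_i)·tanφ'] / Σ W_i sinα_i, with Δl_i = b_i / cosα_i.
Slice 1: Δl = 1.5/cos(-5.9°) = 1.508 m; N'_1 = 21·cos(-5.9°) = 20.9; c'Δl = 25.64; W sinα = -2.2
Slice 2: Δl = 2.7/cos0.7° = 2.700 m; N'_2 = 134·cos0.7° = 134.0; c'Δl = 45.90; W sinα = 1.6
Slice 3: Δl = 2.1/cos8.3° = 2.122 m; N'_3 = 177·cos8.3° = 175.1; c'Δl = 36.08; W sinα = 25.6
Slice 4: Δl = 2.9/cos16.4° = 3.023 m; N'_4 = 325·cos16.4° = 311.8; c'Δl = 51.39; W sinα = 91.8
Slice 5: Δl = 1.6/cos24.0° = 1.751 m; N'_5 = 152·cos24.0° = 138.9; c'Δl = 29.77; W sinα = 61.8
Slice 6: Δl = 2.5/cos31.3° = 2.926 m; N'_6 = 183·cos31.3° = 156.4; c'Δl = 49.74; W sinα = 95.1
Slice 7: Δl = 3.0/cos42.1° = 4.043 m; N'_7 = 94·cos42.1° = 69.7; c'Δl = 68.74; W sinα = 63.0
Σc'Δl = 307.3 kN/m; ΣN' = 1006.8 kN/m; ΣW sinα = 336.7 kN/m
Resisting = 307.3 + 1006.8·tan27.4° = 307.3 + 521.9 = 829.1 kN/m
FS = 829.1 / 336.7 = 2.462

FS = 2.46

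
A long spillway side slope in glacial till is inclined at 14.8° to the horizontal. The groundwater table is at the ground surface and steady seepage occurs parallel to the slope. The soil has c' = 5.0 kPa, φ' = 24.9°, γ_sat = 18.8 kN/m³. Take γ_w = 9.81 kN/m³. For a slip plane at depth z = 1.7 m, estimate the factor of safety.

With seepage parallel to the slope and the water table at the surface, the effective normal stress on the slip plane uses the buoyant unit weight γ' = γ_sat − γ_w while the driving shear stress uses γ_sat:
FS = [c' + γ' z cos²β tanφ'] / [γ_sat z sinβ cosβ]
γ' = 18.8 − 9.81 = 8.99 kN/m³
Numerator = 5.0 + 8.99·1.7·cos²14.8°·tan24.9° = 5.0 + 8.99·1.7·0.9347·0.4642 = 11.631 kPa
Denominator = 18.8·1.7·sin14.8°·cos14.8° = 18.8·1.7·0.2554·0.9668 = 7.893 kPa
FS = 11.631 / 7.893 = 1.474

FS = 1.47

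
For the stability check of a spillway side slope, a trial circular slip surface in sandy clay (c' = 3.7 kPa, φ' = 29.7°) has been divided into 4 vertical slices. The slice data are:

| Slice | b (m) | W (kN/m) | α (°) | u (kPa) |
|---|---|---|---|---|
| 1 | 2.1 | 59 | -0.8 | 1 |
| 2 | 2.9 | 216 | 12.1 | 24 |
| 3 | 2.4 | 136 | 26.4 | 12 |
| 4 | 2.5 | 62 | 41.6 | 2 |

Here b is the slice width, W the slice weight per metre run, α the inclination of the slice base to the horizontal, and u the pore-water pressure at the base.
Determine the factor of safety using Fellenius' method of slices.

Ordinary method of slices: FS = Σ[c'·Δl_i + (W_i cosα_i − u_i·Δl_i)·tanφ'] / Σ W_i sinα_i, with Δl_i = b_i / cosα_i.
Slice 1: Δl = 2.1/cos(-0.8°) = 2.100 m; N'_1 = 59·cos(-0.8°) − 1·2.100 = 56.9; c'Δl = 7.77; W sinα = -0.8
Slice 2: Δl = 2.9/cos12.1° = 2.966 m; N'_2 = 216·cos12.1° − 24·2.966 = 140.0; c'Δl = 10.97; W sinα = 45.3
Slice 3: Δl = 2.4/cos26.4° = 2.679 m; N'_3 = 136·cos26.4° − 12·2.679 = 89.7; c'Δl = 9.91; W sinα = 60.5
Slice 4: Δl = 2.5/cos41.6° = 3.343 m; N'_4 = 62·cos41.6° − 2·3.343 = 39.7; c'Δl = 12.37; W sinα = 41.2
Σc'Δl = 41.0 kN/m; ΣN' = 326.3 kN/m; ΣW sinα = 146.1 kN/m
Resisting = 41.0 + 326.3·tan29.7° = 41.0 + 186.1 = 227.1 kN/m
FS = 227.1 / 146.1 = 1.555

FS = 1.55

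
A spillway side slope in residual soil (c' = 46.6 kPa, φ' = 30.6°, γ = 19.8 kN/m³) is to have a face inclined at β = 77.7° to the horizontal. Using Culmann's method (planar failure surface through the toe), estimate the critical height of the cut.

Culmann's analysis gives the critical failure plane at α_cr = (β + φ')/2 = (77.7 + 30.6)/2 = 54.2°, and the critical height
H_c = (4c'/γ) · sinβ cosφ' / [1 − cos(β − φ')]
    = (4·46.6/19.8) · sin77.7°·cos30.6° / [1 − cos(47.1°)]
    = 9.414 · 0.9770·0.8607 / [1 − 0.6807]
    = 9.414 · 0.8410 / 0.3193
    = 24.80 m

H_c = 24.80 m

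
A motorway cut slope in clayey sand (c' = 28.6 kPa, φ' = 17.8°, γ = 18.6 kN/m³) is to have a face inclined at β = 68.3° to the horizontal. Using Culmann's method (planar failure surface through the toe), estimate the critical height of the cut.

Culmann's analysis gives the critical failure plane at α_cr = (β + φ')/2 = (68.3 + 17.8)/2 = 43.0°, and the critical height
H_c = (4c'/γ) · sinβ cosφ' / [1 − cos(β − φ')]
    = (4·28.6/18.6) · sin68.3°·cos17.8° / [1 − cos(50.5°)]
    = 6.151 · 0.9291·0.9521 / [1 − 0.6361]
    = 6.151 · 0.8847 / 0.3639
    = 14.95 m

H_c = 14.95 m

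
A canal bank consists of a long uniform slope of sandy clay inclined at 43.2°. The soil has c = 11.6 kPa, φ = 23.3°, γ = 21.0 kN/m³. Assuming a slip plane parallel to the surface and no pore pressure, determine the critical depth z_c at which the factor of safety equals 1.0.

Setting FS = 1.00 in FS = [c + γz cos²β tanφ] / [γz sinβ cosβ] and solving for z:
z = c / [γ cosβ (FS·sinβ − cosβ·tanφ)]
  = 11.6 / [21.0·cos43.2°·(1.00·sin43.2° − cos43.2°·tan23.3°)]
  = 11.6 / [21.0·0.7290·(1.00·0.6845 − 0.7290·0.4307)]
  = 11.6 / 5.6733 = 2.045 m

z_c = 2.04 m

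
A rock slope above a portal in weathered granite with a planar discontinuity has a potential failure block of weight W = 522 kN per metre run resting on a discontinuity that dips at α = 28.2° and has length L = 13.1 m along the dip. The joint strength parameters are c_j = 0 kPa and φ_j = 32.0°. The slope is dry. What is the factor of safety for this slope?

FS = 1.17

Resolving the block weight along and normal to the plane and applying the Mohr–Coulomb strength on the joint:
N' = W cosα = 522·cos28.2° = 460.0 kN/m
Driving force T = W sinα = 522·sin28.2° = 246.7 kN/m
Resisting force R = c_j·L + N'·tanφ_j = 0·13.1 + 460.0·tan32.0° = 0.0 + 287.5 = 287.5 kN/m
FS = R / T = 287.5 / 246.7 = 1.165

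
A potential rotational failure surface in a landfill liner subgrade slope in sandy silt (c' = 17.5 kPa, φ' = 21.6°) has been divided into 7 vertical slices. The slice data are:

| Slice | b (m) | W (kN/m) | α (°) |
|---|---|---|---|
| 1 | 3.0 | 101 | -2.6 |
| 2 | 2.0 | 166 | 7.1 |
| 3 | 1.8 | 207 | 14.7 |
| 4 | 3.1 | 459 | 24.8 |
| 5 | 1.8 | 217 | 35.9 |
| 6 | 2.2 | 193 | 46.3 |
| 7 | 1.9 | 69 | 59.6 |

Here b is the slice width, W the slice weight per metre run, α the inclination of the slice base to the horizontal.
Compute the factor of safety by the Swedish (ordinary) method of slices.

FS = 1.41

Ordinary method of slices: FS = Σ[c'·Δl_i + (W_i cosα_i)·tanφ'] / Σ W_i sinα_i, with Δl_i = b_i / cosα_i.
Slice 1: Δl = 3.0/cos(-2.6°) = 3.003 m; N'_1 = 101·cos(-2.6°) = 100.9; c'Δl = 52.55; W sinα = -4.6
Slice 2: Δl = 2.0/cos7.1° = 2.015 m; N'_2 = 166·cos7.1° = 164.7; c'Δl = 35.27; W sinα = 20.5
Slice 3: Δl = 1.8/cos14.7° = 1.861 m; N'_3 = 207·cos14.7° = 200.2; c'Δl = 32.57; W sinα = 52.5
Slice 4: Δl = 3.1/cos24.8° = 3.415 m; N'_4 = 459·cos24.8° = 416.7; c'Δl = 59.76; W sinα = 192.5
Slice 5: Δl = 1.8/cos35.9° = 2.222 m; N'_5 = 217·cos35.9° = 175.8; c'Δl = 38.89; W sinα = 127.2
Slice 6: Δl = 2.2/cos46.3° = 3.184 m; N'_6 = 193·cos46.3° = 133.3; c'Δl = 55.73; W sinα = 139.5
Slice 7: Δl = 1.9/cos59.6° = 3.755 m; N'_7 = 69·cos59.6° = 34.9; c'Δl = 65.71; W sinα = 59.5
Σc'Δl = 340.5 kN/m; ΣN' = 1226.6 kN/m; ΣW sinα = 587.3 kN/m
Resisting = 340.5 + 1226.6·tan21.6° = 340.5 + 485.6 = 826.1 kN/m
FS = 826.1 / 587.3 = 1.407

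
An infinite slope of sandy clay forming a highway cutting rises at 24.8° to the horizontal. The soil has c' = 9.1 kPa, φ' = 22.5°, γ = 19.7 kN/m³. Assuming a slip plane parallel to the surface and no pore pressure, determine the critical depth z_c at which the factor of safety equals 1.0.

z_c = 11.71 m

Setting FS = 1.00 in FS = [c' + γz cos²β tanφ'] / [γz sinβ cosβ] and solving for z:
z = c' / [γ cosβ (FS·sinβ − cosβ·tanφ')]
  = 9.1 / [19.7·cos24.8°·(1.00·sin24.8° − cos24.8°·tan22.5°)]
  = 9.1 / [19.7·0.9078·(1.00·0.4195 − 0.9078·0.4142)]
  = 9.1 / 0.7768 = 11.714 m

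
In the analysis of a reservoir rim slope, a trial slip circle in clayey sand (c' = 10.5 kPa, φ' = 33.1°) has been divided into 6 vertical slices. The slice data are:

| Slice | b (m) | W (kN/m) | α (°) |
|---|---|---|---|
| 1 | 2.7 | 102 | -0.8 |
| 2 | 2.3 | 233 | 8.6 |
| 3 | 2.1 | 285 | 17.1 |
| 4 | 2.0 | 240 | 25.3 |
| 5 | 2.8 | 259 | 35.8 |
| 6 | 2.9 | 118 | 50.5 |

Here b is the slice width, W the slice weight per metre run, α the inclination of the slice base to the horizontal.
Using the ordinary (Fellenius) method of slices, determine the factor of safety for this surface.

Ordinary method of slices: FS = Σ[c'·Δl_i + (W_i cosα_i)·tanφ'] / Σ W_i sinα_i, with Δl_i = b_i / cosα_i.
Slice 1: Δl = 2.7/cos(-0.8°) = 2.700 m; N'_1 = 102·cos(-0.8°) = 102.0; c'Δl = 28.35; W sinα = -1.4
Slice 2: Δl = 2.3/cos8.6° = 2.326 m; N'_2 = 233·cos8.6° = 230.4; c'Δl = 24.42; W sinα = 34.8
Slice 3: Δl = 2.1/cos17.1° = 2.197 m; N'_3 = 285·cos17.1° = 272.4; c'Δl = 23.07; W sinα = 83.8
Slice 4: Δl = 2.0/cos25.3° = 2.212 m; N'_4 = 240·cos25.3° = 217.0; c'Δl = 23.23; W sinα = 102.6
Slice 5: Δl = 2.8/cos35.8° = 3.452 m; N'_5 = 259·cos35.8° = 210.1; c'Δl = 36.25; W sinα = 151.5
Slice 6: Δl = 2.9/cos50.5° = 4.559 m; N'_6 = 118·cos50.5° = 75.1; c'Δl = 47.87; W sinα = 91.1
Σc'Δl = 183.2 kN/m; ΣN' = 1106.9 kN/m; ΣW sinα = 462.3 kN/m
Resisting = 183.2 + 1106.9·tan33.1° = 183.2 + 721.6 = 904.8 kN/m
FS = 904.8 / 462.3 = 1.957

FS = 1.96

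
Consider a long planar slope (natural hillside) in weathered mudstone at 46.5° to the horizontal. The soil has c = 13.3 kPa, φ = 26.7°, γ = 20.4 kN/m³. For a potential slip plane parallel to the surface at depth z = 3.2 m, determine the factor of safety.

FS = 0.89

For an infinite slope with a slip plane parallel to the surface (no pore pressure): FS = [c + γz cos²β tanφ] / [γz sinβ cosβ].
γz = 20.4·3.2 = 65.28 kN/m²
Numerator = 13.3 + 65.28·cos²46.5°·tan26.7° = 13.3 + 65.28·0.4738·0.5029 = 28.857 kPa
Denominator = 65.28·sin46.5°·cos46.5° = 65.28·0.7254·0.6884 = 32.595 kPa
FS = 28.857 / 32.595 = 0.885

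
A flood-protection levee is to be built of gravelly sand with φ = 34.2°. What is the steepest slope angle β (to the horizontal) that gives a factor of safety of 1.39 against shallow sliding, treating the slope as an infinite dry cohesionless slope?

β = 26.1°

For an infinite dry cohesionless slope FS = tanφ/tanβ, so tanβ = tanφ / FS.
tanβ = tan34.2° / 1.39 = 0.6796 / 1.39 = 0.4889
β = arctan(0.4889) = 26.05°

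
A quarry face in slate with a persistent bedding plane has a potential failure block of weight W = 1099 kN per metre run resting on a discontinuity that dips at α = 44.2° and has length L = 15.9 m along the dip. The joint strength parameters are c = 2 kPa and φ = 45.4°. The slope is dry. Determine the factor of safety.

Resolving the block weight along and normal to the plane and applying the Mohr–Coulomb strength on the joint:
N' = W cosα = 1099·cos44.2° = 787.9 kN/m
Driving force T = W sinα = 1099·sin44.2° = 766.2 kN/m
Resisting force R = c·L + N'·tanφ = 2·15.9 + 787.9·tan45.4° = 31.8 + 799.0 = 830.8 kN/m
FS = R / T = 830.8 / 766.2 = 1.084

FS = 1.08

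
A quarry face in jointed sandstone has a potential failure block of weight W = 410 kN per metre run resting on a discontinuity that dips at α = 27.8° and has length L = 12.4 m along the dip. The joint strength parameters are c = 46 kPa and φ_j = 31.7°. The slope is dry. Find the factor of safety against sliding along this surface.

Resolving the block weight along and normal to the plane and applying the Mohr–Coulomb strength on the joint:
N' = W cosα = 410·cos27.8° = 362.7 kN/m
Driving force T = W sinα = 410·sin27.8° = 191.2 kN/m
Resisting force R = c·L + N'·tanφ_j = 46·12.4 + 362.7·tan31.7° = 570.4 + 224.0 = 794.4 kN/m
FS = R / T = 794.4 / 191.2 = 4.154

FS = 4.15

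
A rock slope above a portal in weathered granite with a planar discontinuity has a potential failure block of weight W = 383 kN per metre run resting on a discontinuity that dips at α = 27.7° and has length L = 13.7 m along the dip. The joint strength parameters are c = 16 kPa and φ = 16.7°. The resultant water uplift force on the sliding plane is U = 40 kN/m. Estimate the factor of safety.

FS = 1.74

Resolving the block weight along and normal to the plane and applying the Mohr–Coulomb strength on the joint:
N' = W cosα − U = 383·cos27.7° − 40 = 299.1 kN/m
Driving force T = W sinα = 383·sin27.7° = 178.0 kN/m
Resisting force R = c·L + N'·tanφ = 16·13.7 + 299.1·tan16.7° = 219.2 + 89.7 = 308.9 kN/m
FS = R / T = 308.9 / 178.0 = 1.735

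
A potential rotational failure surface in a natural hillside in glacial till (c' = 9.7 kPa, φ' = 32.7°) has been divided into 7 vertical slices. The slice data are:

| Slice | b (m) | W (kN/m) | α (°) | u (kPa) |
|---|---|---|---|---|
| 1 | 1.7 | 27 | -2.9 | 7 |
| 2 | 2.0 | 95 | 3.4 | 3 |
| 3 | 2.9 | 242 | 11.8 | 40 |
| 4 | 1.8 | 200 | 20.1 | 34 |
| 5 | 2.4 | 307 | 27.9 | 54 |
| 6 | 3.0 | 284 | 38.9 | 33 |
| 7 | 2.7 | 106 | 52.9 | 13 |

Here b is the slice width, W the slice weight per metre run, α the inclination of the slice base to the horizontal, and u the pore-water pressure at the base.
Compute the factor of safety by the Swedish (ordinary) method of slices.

Ordinary method of slices: FS = Σ[c'·Δl_i + (W_i cosα_i − u_i·Δl_i)·tanφ'] / Σ W_i sinα_i, with Δl_i = b_i / cosα_i.
Slice 1: Δl = 1.7/cos(-2.9°) = 1.702 m; N'_1 = 27·cos(-2.9°) − 7·1.702 = 15.1; c'Δl = 16.51; W sinα = -1.4
Slice 2: Δl = 2.0/cos3.4° = 2.004 m; N'_2 = 95·cos3.4° − 3·2.004 = 88.8; c'Δl = 19.43; W sinα = 5.6
Slice 3: Δl = 2.9/cos11.8° = 2.963 m; N'_3 = 242·cos11.8° − 40·2.963 = 118.4; c'Δl = 28.74; W sinα = 49.5
Slice 4: Δl = 1.8/cos20.1° = 1.917 m; N'_4 = 200·cos20.1° − 34·1.917 = 122.6; c'Δl = 18.59; W sinα = 68.7
Slice 5: Δl = 2.4/cos27.9° = 2.716 m; N'_5 = 307·cos27.9° − 54·2.716 = 124.7; c'Δl = 26.34; W sinα = 143.7
Slice 6: Δl = 3.0/cos38.9° = 3.855 m; N'_6 = 284·cos38.9° − 33·3.855 = 93.8; c'Δl = 37.39; W sinα = 178.3
Slice 7: Δl = 2.7/cos52.9° = 4.476 m; N'_7 = 106·cos52.9° − 13·4.476 = 5.8; c'Δl = 43.42; W sinα = 84.5
Σc'Δl = 190.4 kN/m; ΣN' = 569.1 kN/m; ΣW sinα = 529.0 kN/m
Resisting = 190.4 + 569.1·tan32.7° = 190.4 + 365.4 = 555.8 kN/m
FS = 555.8 / 529.0 = 1.051

FS = 1.05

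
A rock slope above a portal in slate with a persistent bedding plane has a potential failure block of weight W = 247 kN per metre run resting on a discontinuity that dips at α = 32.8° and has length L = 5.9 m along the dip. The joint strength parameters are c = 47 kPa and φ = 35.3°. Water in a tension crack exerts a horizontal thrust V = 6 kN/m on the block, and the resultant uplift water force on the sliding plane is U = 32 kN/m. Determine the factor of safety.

Resolving the block weight along and normal to the plane and applying the Mohr–Coulomb strength on the joint:
N' = W cosα − U − V sinα = 247·cos32.8° − 32 − 6·sin32.8° = 172.4 kN/m
Driving force T = W sinα + V cosα = 247·sin32.8° + 6·cos32.8° = 138.8 kN/m
Resisting force R = c·L + N'·tanφ = 47·5.9 + 172.4·tan35.3° = 277.3 + 122.0 = 399.3 kN/m
FS = R / T = 399.3 / 138.8 = 2.876

FS = 2.88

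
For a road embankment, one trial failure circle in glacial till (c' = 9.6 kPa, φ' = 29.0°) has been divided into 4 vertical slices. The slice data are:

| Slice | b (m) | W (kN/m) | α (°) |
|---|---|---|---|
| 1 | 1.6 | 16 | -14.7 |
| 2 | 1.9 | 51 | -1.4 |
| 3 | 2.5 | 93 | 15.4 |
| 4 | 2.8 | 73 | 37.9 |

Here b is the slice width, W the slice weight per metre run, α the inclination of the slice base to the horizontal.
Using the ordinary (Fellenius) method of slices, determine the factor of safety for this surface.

Ordinary method of slices: FS = Σ[c'·Δl_i + (W_i cosα_i)·tanφ'] / Σ W_i sinα_i, with Δl_i = b_i / cosα_i.
Slice 1: Δl = 1.6/cos(-14.7°) = 1.654 m; N'_1 = 16·cos(-14.7°) = 15.5; c'Δl = 15.88; W sinα = -4.1
Slice 2: Δl = 1.9/cos(-1.4°) = 1.901 m; N'_2 = 51·cos(-1.4°) = 51.0; c'Δl = 18.25; W sinα = -1.2
Slice 3: Δl = 2.5/cos15.4° = 2.593 m; N'_3 = 93·cos15.4° = 89.7; c'Δl = 24.89; W sinα = 24.7
Slice 4: Δl = 2.8/cos37.9° = 3.548 m; N'_4 = 73·cos37.9° = 57.6; c'Δl = 34.06; W sinα = 44.8
Σc'Δl = 93.1 kN/m; ΣN' = 213.7 kN/m; ΣW sinα = 64.2 kN/m
Resisting = 93.1 + 213.7·tan29.0° = 93.1 + 118.5 = 211.6 kN/m
FS = 211.6 / 64.2 = 3.294

FS = 3.29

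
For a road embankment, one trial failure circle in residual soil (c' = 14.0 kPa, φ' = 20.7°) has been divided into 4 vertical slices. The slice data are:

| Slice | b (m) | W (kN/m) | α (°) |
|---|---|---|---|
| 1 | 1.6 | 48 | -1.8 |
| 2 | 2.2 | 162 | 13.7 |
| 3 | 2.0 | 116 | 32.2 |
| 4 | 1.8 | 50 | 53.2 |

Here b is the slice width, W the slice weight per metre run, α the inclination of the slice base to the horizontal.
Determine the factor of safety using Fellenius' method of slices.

Ordinary method of slices: FS = Σ[c'·Δl_i + (W_i cosα_i)·tanφ'] / Σ W_i sinα_i, with Δl_i = b_i / cosα_i.
Slice 1: Δl = 1.6/cos(-1.8°) = 1.601 m; N'_1 = 48·cos(-1.8°) = 48.0; c'Δl = 22.41; W sinα = -1.5
Slice 2: Δl = 2.2/cos13.7° = 2.264 m; N'_2 = 162·cos13.7° = 157.4; c'Δl = 31.70; W sinα = 38.4
Slice 3: Δl = 2.0/cos32.2° = 2.364 m; N'_3 = 116·cos32.2° = 98.2; c'Δl = 33.09; W sinα = 61.8
Slice 4: Δl = 1.8/cos53.2° = 3.005 m; N'_4 = 50·cos53.2° = 30.0; c'Δl = 42.07; W sinα = 40.0
Σc'Δl = 129.3 kN/m; ΣN' = 333.5 kN/m; ΣW sinα = 138.7 kN/m
Resisting = 129.3 + 333.5·tan20.7° = 129.3 + 126.0 = 255.3 kN/m
FS = 255.3 / 138.7 = 1.840

FS = 1.84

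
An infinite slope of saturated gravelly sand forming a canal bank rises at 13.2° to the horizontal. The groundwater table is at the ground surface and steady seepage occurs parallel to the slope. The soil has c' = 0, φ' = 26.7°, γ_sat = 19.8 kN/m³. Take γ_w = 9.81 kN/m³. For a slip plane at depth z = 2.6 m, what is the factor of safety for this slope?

With seepage parallel to the slope and the water table at the surface, the effective normal stress on the slip plane uses the buoyant unit weight γ' = γ_sat − γ_w while the driving shear stress uses γ_sat:
FS = [c' + γ' z cos²β tanφ'] / [γ_sat z sinβ cosβ]
(For c' = 0 this reduces to FS = (γ'/γ_sat)·tanφ'/tanβ.)
γ' = 19.8 − 9.81 = 9.99 kN/m³
Numerator = 0.0 + 9.99·2.6·cos²13.2°·tan26.7° = 0.0 + 9.99·2.6·0.9479·0.5029 = 12.382 kPa
Denominator = 19.8·2.6·sin13.2°·cos13.2° = 19.8·2.6·0.2284·0.9736 = 11.445 kPa
FS = 12.382 / 11.445 = 1.082

FS = 1.08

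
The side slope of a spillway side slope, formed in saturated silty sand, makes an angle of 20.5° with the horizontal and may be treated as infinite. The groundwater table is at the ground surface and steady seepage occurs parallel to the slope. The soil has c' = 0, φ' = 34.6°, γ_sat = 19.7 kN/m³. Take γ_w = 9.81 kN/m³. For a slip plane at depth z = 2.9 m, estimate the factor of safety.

With seepage parallel to the slope and the water table at the surface, the effective normal stress on the slip plane uses the buoyant unit weight γ' = γ_sat − γ_w while the driving shear stress uses γ_sat:
FS = [c' + γ' z cos²β tanφ'] / [γ_sat z sinβ cosβ]
(For c' = 0 this reduces to FS = (γ'/γ_sat)·tanφ'/tanβ.)
γ' = 19.7 − 9.81 = 9.89 kN/m³
Numerator = 0.0 + 9.89·2.9·cos²20.5°·tan34.6° = 0.0 + 9.89·2.9·0.8774·0.6899 = 17.359 kPa
Denominator = 19.7·2.9·sin20.5°·cos20.5° = 19.7·2.9·0.3502·0.9367 = 18.740 kPa
FS = 17.359 / 18.740 = 0.926

FS = 0.93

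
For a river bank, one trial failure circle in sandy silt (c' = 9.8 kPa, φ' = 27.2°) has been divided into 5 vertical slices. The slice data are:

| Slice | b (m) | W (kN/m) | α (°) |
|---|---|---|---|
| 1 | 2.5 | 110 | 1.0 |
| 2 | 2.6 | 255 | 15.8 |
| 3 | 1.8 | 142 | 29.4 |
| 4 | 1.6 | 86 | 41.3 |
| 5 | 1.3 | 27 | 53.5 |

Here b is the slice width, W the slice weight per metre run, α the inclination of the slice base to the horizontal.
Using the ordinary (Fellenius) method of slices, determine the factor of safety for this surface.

Ordinary method of slices: FS = Σ[c'·Δl_i + (W_i cosα_i)·tanφ'] / Σ W_i sinα_i, with Δl_i = b_i / cosα_i.
Slice 1: Δl = 2.5/cos1.0° = 2.500 m; N'_1 = 110·cos1.0° = 110.0; c'Δl = 24.50; W sinα = 1.9
Slice 2: Δl = 2.6/cos15.8° = 2.702 m; N'_2 = 255·cos15.8° = 245.4; c'Δl = 26.48; W sinα = 69.4
Slice 3: Δl = 1.8/cos29.4° = 2.066 m; N'_3 = 142·cos29.4° = 123.7; c'Δl = 20.25; W sinα = 69.7
Slice 4: Δl = 1.6/cos41.3° = 2.130 m; N'_4 = 86·cos41.3° = 64.6; c'Δl = 20.87; W sinα = 56.8
Slice 5: Δl = 1.3/cos53.5° = 2.186 m; N'_5 = 27·cos53.5° = 16.1; c'Δl = 21.42; W sinα = 21.7
Σc'Δl = 113.5 kN/m; ΣN' = 559.7 kN/m; ΣW sinα = 219.5 kN/m
Resisting = 113.5 + 559.7·tan27.2° = 113.5 + 287.7 = 401.2 kN/m
FS = 401.2 / 219.5 = 1.828

FS = 1.83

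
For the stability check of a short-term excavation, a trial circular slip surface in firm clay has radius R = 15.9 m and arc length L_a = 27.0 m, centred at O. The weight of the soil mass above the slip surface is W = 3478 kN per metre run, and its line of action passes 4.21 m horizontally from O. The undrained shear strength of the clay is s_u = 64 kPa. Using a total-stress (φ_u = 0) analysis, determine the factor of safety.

FS = 1.88

Taking moments about the centre O, the resisting moment is provided by the undrained shear strength acting along the arc:
M_R = s_u·L_a·R = 64·27.00·15.9 = 27475.2 kN·m/m
M_D = W·d = 3478·4.21 = 14642.4 kN·m/m
FS = M_R / M_D = 27475.2 / 14642.4 = 1.876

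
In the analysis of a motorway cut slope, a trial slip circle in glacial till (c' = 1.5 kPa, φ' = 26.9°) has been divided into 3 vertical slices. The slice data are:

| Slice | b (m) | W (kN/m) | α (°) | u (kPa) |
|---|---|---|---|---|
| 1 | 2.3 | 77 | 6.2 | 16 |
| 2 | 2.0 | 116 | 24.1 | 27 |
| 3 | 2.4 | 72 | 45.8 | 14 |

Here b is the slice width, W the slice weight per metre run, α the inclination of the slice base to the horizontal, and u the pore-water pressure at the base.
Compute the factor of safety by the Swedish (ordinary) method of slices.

FS = 0.53

Ordinary method of slices: FS = Σ[c'·Δl_i + (W_i cosα_i − u_i·Δl_i)·tanφ'] / Σ W_i sinα_i, with Δl_i = b_i / cosα_i.
Slice 1: Δl = 2.3/cos6.2° = 2.314 m; N'_1 = 77·cos6.2° − 16·2.314 = 39.5; c'Δl = 3.47; W sinα = 8.3
Slice 2: Δl = 2.0/cos24.1° = 2.191 m; N'_2 = 116·cos24.1° − 27·2.191 = 46.7; c'Δl = 3.29; W sinα = 47.4
Slice 3: Δl = 2.4/cos45.8° = 3.443 m; N'_3 = 72·cos45.8° − 14·3.443 = 2.0; c'Δl = 5.16; W sinα = 51.6
Σc'Δl = 11.9 kN/m; ΣN' = 88.3 kN/m; ΣW sinα = 107.3 kN/m
Resisting = 11.9 + 88.3·tan26.9° = 11.9 + 44.8 = 56.7 kN/m
FS = 56.7 / 107.3 = 0.528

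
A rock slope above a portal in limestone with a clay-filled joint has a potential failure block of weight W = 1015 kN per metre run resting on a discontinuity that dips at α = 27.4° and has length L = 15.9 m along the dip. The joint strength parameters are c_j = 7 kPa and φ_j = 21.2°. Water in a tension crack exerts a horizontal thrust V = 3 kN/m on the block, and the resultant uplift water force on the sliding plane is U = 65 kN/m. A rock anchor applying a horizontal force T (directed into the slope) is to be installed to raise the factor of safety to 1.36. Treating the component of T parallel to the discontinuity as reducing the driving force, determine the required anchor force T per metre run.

T = 147 kN/m

Resolving forces along and normal to the sliding plane, with the horizontal anchor force T adding T·sinα to the effective normal force and T·cosα acting up the plane against the driving force:
FS = [c_jL + (W cosα − U − V sinα + T sinα) tanφ_j] / [W sinα + V cosα − T cosα]
Without the anchor: N' = 834.8 kN/m, driving T_d = 469.8 kN/m, resisting R = 7·15.9 + 834.8·tan21.2° = 435.1 kN/m, FS = 0.93.
Setting FS = 1.36 and solving for T:
1.36·(469.8 − T cos27.4°) = 435.1 + T sin27.4°·tan21.2°
T·(sin27.4°·tan21.2° + 1.36·cos27.4°) = 1.36·469.8 − 435.1
T·(0.4602·0.3879 + 1.36·0.8878) = 638.9 − 435.1 = 203.8
T·1.3859 = 203.8
T = 147.1 kN/m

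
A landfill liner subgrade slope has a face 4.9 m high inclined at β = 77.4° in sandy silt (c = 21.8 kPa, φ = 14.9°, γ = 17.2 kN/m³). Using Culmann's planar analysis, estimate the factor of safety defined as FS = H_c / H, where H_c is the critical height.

FS = 1.81

H_c = (4c/γ) · sinβ cosφ / [1 − cos(β − φ)]
    = (4·21.8/17.2) · sin77.4°·cos14.9° / [1 − cos62.5°]
    = 5.070 · 0.9431 / 0.5383 = 8.88 m
FS = H_c / H = 8.88 / 4.9 = 1.813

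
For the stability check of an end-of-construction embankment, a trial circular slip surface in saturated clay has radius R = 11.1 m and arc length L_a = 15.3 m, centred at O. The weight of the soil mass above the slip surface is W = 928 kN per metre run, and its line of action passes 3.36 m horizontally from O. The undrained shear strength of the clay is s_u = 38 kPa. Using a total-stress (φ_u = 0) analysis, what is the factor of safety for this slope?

Taking moments about the centre O, the resisting moment is provided by the undrained shear strength acting along the arc:
M_R = s_u·L_a·R = 38·15.30·11.1 = 6453.5 kN·m/m
M_D = W·d = 928·3.36 = 3118.1 kN·m/m
FS = M_R / M_D = 6453.5 / 3118.1 = 2.070

FS = 2.07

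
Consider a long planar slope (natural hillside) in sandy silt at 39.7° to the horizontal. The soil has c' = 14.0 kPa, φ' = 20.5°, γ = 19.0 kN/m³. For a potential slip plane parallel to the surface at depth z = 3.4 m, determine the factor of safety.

FS = 0.89

For an infinite slope with a slip plane parallel to the surface (no pore pressure): FS = [c' + γz cos²β tanφ'] / [γz sinβ cosβ].
γz = 19.0·3.4 = 64.60 kN/m²
Numerator = 14.0 + 64.60·cos²39.7°·tan20.5° = 14.0 + 64.60·0.5920·0.3739 = 28.298 kPa
Denominator = 64.60·sin39.7°·cos39.7° = 64.60·0.6388·0.7694 = 31.749 kPa
FS = 28.298 / 31.749 = 0.891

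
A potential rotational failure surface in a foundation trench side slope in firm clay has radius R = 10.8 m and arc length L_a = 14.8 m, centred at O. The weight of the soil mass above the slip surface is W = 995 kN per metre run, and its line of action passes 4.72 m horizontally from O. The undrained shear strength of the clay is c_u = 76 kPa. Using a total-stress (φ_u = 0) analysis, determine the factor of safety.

Taking moments about the centre O, the resisting moment is provided by the undrained shear strength acting along the arc:
M_R = c_u·L_a·R = 76·14.80·10.8 = 12147.8 kN·m/m
M_D = W·d = 995·4.72 = 4696.4 kN·m/m
FS = M_R / M_D = 12147.8 / 4696.4 = 2.587

FS = 2.59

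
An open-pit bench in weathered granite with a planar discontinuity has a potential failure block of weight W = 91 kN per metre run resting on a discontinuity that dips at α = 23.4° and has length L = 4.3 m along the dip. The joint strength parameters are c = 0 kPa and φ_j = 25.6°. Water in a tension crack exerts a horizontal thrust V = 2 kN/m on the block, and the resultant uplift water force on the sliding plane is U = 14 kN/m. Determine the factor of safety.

FS = 0.87

Resolving the block weight along and normal to the plane and applying the Mohr–Coulomb strength on the joint:
N' = W cosα − U − V sinα = 91·cos23.4° − 14 − 2·sin23.4° = 68.7 kN/m
Driving force T = W sinα + V cosα = 91·sin23.4° + 2·cos23.4° = 38.0 kN/m
Resisting force R = c·L + N'·tanφ_j = 0·4.3 + 68.7·tan25.6° = 0.0 + 32.9 = 32.9 kN/m
FS = R / T = 32.9 / 38.0 = 0.867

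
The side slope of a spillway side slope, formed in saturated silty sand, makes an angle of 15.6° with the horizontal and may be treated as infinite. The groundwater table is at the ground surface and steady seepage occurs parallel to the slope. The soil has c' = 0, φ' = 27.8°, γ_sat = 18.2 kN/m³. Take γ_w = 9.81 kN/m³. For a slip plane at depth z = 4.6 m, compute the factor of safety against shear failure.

FS = 0.87

With seepage parallel to the slope and the water table at the surface, the effective normal stress on the slip plane uses the buoyant unit weight γ' = γ_sat − γ_w while the driving shear stress uses γ_sat:
FS = [c' + γ' z cos²β tanφ'] / [γ_sat z sinβ cosβ]
(For c' = 0 this reduces to FS = (γ'/γ_sat)·tanφ'/tanβ.)
γ' = 18.2 − 9.81 = 8.39 kN/m³
Numerator = 0.0 + 8.39·4.6·cos²15.6°·tan27.8° = 0.0 + 8.39·4.6·0.9277·0.5272 = 18.877 kPa
Denominator = 18.2·4.6·sin15.6°·cos15.6° = 18.2·4.6·0.2689·0.9632 = 21.685 kPa
FS = 18.877 / 21.685 = 0.871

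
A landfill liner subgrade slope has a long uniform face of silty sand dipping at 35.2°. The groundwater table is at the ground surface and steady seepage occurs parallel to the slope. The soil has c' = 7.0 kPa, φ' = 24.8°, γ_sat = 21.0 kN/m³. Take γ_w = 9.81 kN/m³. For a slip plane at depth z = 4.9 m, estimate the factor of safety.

With seepage parallel to the slope and the water table at the surface, the effective normal stress on the slip plane uses the buoyant unit weight γ' = γ_sat − γ_w while the driving shear stress uses γ_sat:
FS = [c' + γ' z cos²β tanφ'] / [γ_sat z sinβ cosβ]
γ' = 21.0 − 9.81 = 11.19 kN/m³
Numerator = 7.0 + 11.19·4.9·cos²35.2°·tan24.8° = 7.0 + 11.19·4.9·0.6677·0.4621 = 23.917 kPa
Denominator = 21.0·4.9·sin35.2°·cos35.2° = 21.0·4.9·0.5764·0.8171 = 48.469 kPa
FS = 23.917 / 48.469 = 0.493

FS = 0.49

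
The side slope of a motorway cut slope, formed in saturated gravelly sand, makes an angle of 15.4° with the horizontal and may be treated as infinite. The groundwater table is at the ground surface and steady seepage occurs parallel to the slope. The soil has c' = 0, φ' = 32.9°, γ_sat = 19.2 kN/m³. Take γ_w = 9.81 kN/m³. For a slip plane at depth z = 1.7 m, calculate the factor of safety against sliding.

FS = 1.15

With seepage parallel to the slope and the water table at the surface, the effective normal stress on the slip plane uses the buoyant unit weight γ' = γ_sat − γ_w while the driving shear stress uses γ_sat:
FS = [c' + γ' z cos²β tanφ'] / [γ_sat z sinβ cosβ]
(For c' = 0 this reduces to FS = (γ'/γ_sat)·tanφ'/tanβ.)
γ' = 19.2 − 9.81 = 9.39 kN/m³
Numerator = 0.0 + 9.39·1.7·cos²15.4°·tan32.9° = 0.0 + 9.39·1.7·0.9295·0.6469 = 9.599 kPa
Denominator = 19.2·1.7·sin15.4°·cos15.4° = 19.2·1.7·0.2656·0.9641 = 8.357 kPa
FS = 9.599 / 8.357 = 1.149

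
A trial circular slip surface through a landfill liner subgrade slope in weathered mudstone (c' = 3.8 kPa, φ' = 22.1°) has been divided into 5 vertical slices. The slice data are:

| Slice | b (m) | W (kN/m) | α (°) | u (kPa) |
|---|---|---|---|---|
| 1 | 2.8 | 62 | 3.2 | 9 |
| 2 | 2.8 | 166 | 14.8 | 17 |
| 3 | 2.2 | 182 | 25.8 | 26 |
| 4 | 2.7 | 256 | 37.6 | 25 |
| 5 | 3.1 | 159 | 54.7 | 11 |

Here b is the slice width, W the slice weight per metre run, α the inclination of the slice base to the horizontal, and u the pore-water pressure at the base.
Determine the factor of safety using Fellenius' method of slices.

FS = 0.55

Ordinary method of slices: FS = Σ[c'·Δl_i + (W_i cosα_i − u_i·Δl_i)·tanφ'] / Σ W_i sinα_i, with Δl_i = b_i / cosα_i.
Slice 1: Δl = 2.8/cos3.2° = 2.804 m; N'_1 = 62·cos3.2° − 9·2.804 = 36.7; c'Δl = 10.66; W sinα = 3.5
Slice 2: Δl = 2.8/cos14.8° = 2.896 m; N'_2 = 166·cos14.8° − 17·2.896 = 111.3; c'Δl = 11.01; W sinα = 42.4
Slice 3: Δl = 2.2/cos25.8° = 2.444 m; N'_3 = 182·cos25.8° − 26·2.444 = 100.3; c'Δl = 9.29; W sinα = 79.2
Slice 4: Δl = 2.7/cos37.6° = 3.408 m; N'_4 = 256·cos37.6° − 25·3.408 = 117.6; c'Δl = 12.95; W sinα = 156.2
Slice 5: Δl = 3.1/cos54.7° = 5.365 m; N'_5 = 159·cos54.7° − 11·5.365 = 32.9; c'Δl = 20.39; W sinα = 129.8
Σc'Δl = 64.3 kN/m; ΣN' = 398.7 kN/m; ΣW sinα = 411.0 kN/m
Resisting = 64.3 + 398.7·tan22.1° = 64.3 + 161.9 = 226.2 kN/m
FS = 226.2 / 411.0 = 0.550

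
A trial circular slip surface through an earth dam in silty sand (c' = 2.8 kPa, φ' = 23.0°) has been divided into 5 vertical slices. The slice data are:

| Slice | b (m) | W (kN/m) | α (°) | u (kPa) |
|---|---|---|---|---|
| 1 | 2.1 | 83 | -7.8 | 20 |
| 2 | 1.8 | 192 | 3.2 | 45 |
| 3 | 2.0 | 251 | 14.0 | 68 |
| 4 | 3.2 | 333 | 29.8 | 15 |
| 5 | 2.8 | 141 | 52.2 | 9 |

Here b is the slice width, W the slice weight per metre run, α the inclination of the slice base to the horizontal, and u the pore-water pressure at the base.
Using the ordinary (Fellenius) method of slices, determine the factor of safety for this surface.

Ordinary method of slices: FS = Σ[c'·Δl_i + (W_i cosα_i − u_i·Δl_i)·tanφ'] / Σ W_i sinα_i, with Δl_i = b_i / cosα_i.
Slice 1: Δl = 2.1/cos(-7.8°) = 2.120 m; N'_1 = 83·cos(-7.8°) − 20·2.120 = 39.8; c'Δl = 5.93; W sinα = -11.3
Slice 2: Δl = 1.8/cos3.2° = 1.803 m; N'_2 = 192·cos3.2° − 45·1.803 = 110.6; c'Δl = 5.05; W sinα = 10.7
Slice 3: Δl = 2.0/cos14.0° = 2.061 m; N'_3 = 251·cos14.0° − 68·2.061 = 103.4; c'Δl = 5.77; W sinα = 60.7
Slice 4: Δl = 3.2/cos29.8° = 3.688 m; N'_4 = 333·cos29.8° − 15·3.688 = 233.7; c'Δl = 10.33; W sinα = 165.5
Slice 5: Δl = 2.8/cos52.2° = 4.568 m; N'_5 = 141·cos52.2° − 9·4.568 = 45.3; c'Δl = 12.79; W sinα = 111.4
Σc'Δl = 39.9 kN/m; ΣN' = 532.8 kN/m; ΣW sinα = 337.1 kN/m
Resisting = 39.9 + 532.8·tan23.0° = 39.9 + 226.1 = 266.0 kN/m
FS = 266.0 / 337.1 = 0.789

FS = 0.79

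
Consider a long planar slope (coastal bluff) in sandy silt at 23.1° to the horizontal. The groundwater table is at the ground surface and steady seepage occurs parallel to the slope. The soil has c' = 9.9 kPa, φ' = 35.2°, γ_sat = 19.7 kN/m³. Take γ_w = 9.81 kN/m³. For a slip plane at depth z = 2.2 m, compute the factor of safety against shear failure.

With seepage parallel to the slope and the water table at the surface, the effective normal stress on the slip plane uses the buoyant unit weight γ' = γ_sat − γ_w while the driving shear stress uses γ_sat:
FS = [c' + γ' z cos²β tanφ'] / [γ_sat z sinβ cosβ]
γ' = 19.7 − 9.81 = 9.89 kN/m³
Numerator = 9.9 + 9.89·2.2·cos²23.1°·tan35.2° = 9.9 + 9.89·2.2·0.8461·0.7054 = 22.886 kPa
Denominator = 19.7·2.2·sin23.1°·cos23.1° = 19.7·2.2·0.3923·0.9198 = 15.641 kPa
FS = 22.886 / 15.641 = 1.463

FS = 1.46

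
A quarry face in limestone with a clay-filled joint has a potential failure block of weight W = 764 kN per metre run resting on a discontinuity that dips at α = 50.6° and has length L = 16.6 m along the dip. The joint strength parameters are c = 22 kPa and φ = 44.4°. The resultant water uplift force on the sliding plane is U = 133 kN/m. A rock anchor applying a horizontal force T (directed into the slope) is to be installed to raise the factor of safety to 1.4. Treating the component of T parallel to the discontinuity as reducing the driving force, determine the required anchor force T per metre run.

Resolving forces along and normal to the sliding plane, with the horizontal anchor force T adding T·sinα to the effective normal force and T·cosα acting up the plane against the driving force:
FS = [cL + (W cosα − U + T sinα) tanφ] / [W sinα − T cosα]
Without the anchor: N' = 351.9 kN/m, driving T_d = 590.4 kN/m, resisting R = 22·16.6 + 351.9·tan44.4° = 709.8 kN/m, FS = 1.20.
Setting FS = 1.4 and solving for T:
1.4·(590.4 − T cos50.6°) = 709.8 + T sin50.6°·tan44.4°
T·(sin50.6°·tan44.4° + 1.4·cos50.6°) = 1.4·590.4 − 709.8
T·(0.7727·0.9793 + 1.4·0.6347) = 826.5 − 709.8 = 116.7
T·1.6453 = 116.7
T = 70.9 kN/m

T = 71 kN/m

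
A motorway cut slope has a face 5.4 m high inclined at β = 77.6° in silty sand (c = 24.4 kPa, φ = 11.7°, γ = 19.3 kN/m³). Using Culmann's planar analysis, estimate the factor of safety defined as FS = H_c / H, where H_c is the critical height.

FS = 1.51

H_c = (4c/γ) · sinβ cosφ / [1 − cos(β − φ)]
    = (4·24.4/19.3) · sin77.6°·cos11.7° / [1 − cos65.9°]
    = 5.057 · 0.9564 / 0.5917 = 8.17 m
FS = H_c / H = 8.17 / 5.4 = 1.514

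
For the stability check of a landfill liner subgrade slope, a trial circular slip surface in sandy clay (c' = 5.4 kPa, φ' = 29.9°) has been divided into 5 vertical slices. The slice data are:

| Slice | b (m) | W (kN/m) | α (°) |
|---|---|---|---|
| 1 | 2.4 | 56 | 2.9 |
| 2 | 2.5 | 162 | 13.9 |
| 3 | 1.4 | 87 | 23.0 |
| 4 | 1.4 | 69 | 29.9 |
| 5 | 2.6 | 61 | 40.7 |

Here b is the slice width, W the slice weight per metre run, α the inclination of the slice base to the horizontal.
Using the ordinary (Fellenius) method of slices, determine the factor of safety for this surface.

FS = 1.95

Ordinary method of slices: FS = Σ[c'·Δl_i + (W_i cosα_i)·tanφ'] / Σ W_i sinα_i, with Δl_i = b_i / cosα_i.
Slice 1: Δl = 2.4/cos2.9° = 2.403 m; N'_1 = 56·cos2.9° = 55.9; c'Δl = 12.98; W sinα = 2.8
Slice 2: Δl = 2.5/cos13.9° = 2.575 m; N'_2 = 162·cos13.9° = 157.3; c'Δl = 13.91; W sinα = 38.9
Slice 3: Δl = 1.4/cos23.0° = 1.521 m; N'_3 = 87·cos23.0° = 80.1; c'Δl = 8.21; W sinα = 34.0
Slice 4: Δl = 1.4/cos29.9° = 1.615 m; N'_4 = 69·cos29.9° = 59.8; c'Δl = 8.72; W sinα = 34.4
Slice 5: Δl = 2.6/cos40.7° = 3.429 m; N'_5 = 61·cos40.7° = 46.2; c'Δl = 18.52; W sinα = 39.8
Σc'Δl = 62.3 kN/m; ΣN' = 399.3 kN/m; ΣW sinα = 149.9 kN/m
Resisting = 62.3 + 399.3·tan29.9° = 62.3 + 229.6 = 292.0 kN/m
FS = 292.0 / 149.9 = 1.947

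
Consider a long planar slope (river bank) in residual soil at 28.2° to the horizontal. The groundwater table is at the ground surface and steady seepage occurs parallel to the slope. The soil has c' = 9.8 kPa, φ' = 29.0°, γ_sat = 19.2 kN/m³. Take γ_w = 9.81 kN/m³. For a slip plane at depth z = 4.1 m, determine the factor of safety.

FS = 0.80

With seepage parallel to the slope and the water table at the surface, the effective normal stress on the slip plane uses the buoyant unit weight γ' = γ_sat − γ_w while the driving shear stress uses γ_sat:
FS = [c' + γ' z cos²β tanφ'] / [γ_sat z sinβ cosβ]
γ' = 19.2 − 9.81 = 9.39 kN/m³
Numerator = 9.8 + 9.39·4.1·cos²28.2°·tan29.0° = 9.8 + 9.39·4.1·0.7767·0.5543 = 26.375 kPa
Denominator = 19.2·4.1·sin28.2°·cos28.2° = 19.2·4.1·0.4726·0.8813 = 32.784 kPa
FS = 26.375 / 32.784 = 0.805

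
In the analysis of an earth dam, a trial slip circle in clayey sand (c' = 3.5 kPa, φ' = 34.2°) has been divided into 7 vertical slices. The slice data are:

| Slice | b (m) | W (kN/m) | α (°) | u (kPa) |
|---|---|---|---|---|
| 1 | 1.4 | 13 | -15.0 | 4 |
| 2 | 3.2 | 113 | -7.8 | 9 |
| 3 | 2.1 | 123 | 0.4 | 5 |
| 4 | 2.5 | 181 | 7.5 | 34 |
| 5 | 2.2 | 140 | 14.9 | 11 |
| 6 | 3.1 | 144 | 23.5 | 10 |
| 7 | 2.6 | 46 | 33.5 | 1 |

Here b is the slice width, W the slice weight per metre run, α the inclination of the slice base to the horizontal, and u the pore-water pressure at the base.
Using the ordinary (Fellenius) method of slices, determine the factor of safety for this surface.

Ordinary method of slices: FS = Σ[c'·Δl_i + (W_i cosα_i − u_i·Δl_i)·tanφ'] / Σ W_i sinα_i, with Δl_i = b_i / cosα_i.
Slice 1: Δl = 1.4/cos(-15.0°) = 1.449 m; N'_1 = 13·cos(-15.0°) − 4·1.449 = 6.8; c'Δl = 5.07; W sinα = -3.4
Slice 2: Δl = 3.2/cos(-7.8°) = 3.230 m; N'_2 = 113·cos(-7.8°) − 9·3.230 = 82.9; c'Δl = 11.30; W sinα = -15.3
Slice 3: Δl = 2.1/cos0.4° = 2.100 m; N'_3 = 123·cos0.4° − 5·2.100 = 112.5; c'Δl = 7.35; W sinα = 0.9
Slice 4: Δl = 2.5/cos7.5° = 2.522 m; N'_4 = 181·cos7.5° − 34·2.522 = 93.7; c'Δl = 8.83; W sinα = 23.6
Slice 5: Δl = 2.2/cos14.9° = 2.277 m; N'_5 = 140·cos14.9° − 11·2.277 = 110.3; c'Δl = 7.97; W sinα = 36.0
Slice 6: Δl = 3.1/cos23.5° = 3.380 m; N'_6 = 144·cos23.5° − 10·3.380 = 98.3; c'Δl = 11.83; W sinα = 57.4
Slice 7: Δl = 2.6/cos33.5° = 3.118 m; N'_7 = 46·cos33.5° − 1·3.118 = 35.2; c'Δl = 10.91; W sinα = 25.4
Σc'Δl = 63.3 kN/m; ΣN' = 539.6 kN/m; ΣW sinα = 124.6 kN/m
Resisting = 63.3 + 539.6·tan34.2° = 63.3 + 366.7 = 430.0 kN/m
FS = 430.0 / 124.6 = 3.451

FS = 3.45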